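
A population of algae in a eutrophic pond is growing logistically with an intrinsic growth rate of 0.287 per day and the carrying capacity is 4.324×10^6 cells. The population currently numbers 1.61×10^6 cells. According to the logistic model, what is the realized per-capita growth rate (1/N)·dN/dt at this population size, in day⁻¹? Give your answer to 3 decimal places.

0.180 per day

(1/N)·dN/dt = r(1 − N/K) = 0.287 × (1 − 1.61×10^6/4.324×10^6).
= 0.287 × 0.62766 = 0.18014.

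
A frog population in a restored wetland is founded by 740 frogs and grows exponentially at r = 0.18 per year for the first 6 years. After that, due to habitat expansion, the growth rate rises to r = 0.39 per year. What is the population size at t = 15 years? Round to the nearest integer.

Phase 1: N(6) = 740·e^(0.18×6) = 740·e^1.08 = 2179.06.
Phase 2 runs for 15 − 6 = 9 years at r = 0.39.
N(15) = 2179.06·e^(0.39×9) = 2179.06·e^3.51 = 72885.9.

72886 frogs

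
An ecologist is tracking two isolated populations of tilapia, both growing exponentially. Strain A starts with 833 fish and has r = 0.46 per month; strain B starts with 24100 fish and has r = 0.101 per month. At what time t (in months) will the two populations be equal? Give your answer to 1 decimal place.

Set 833·e^(0.46t) = 24100·e^(0.101t).
e^((0.46 − 0.101)t) = 24100/833 → e^(0.359·t) = 28.932.
0.359·t = ln(28.932) = 3.3649, so t = 3.3649/0.359 = 9.3731.

9.4 months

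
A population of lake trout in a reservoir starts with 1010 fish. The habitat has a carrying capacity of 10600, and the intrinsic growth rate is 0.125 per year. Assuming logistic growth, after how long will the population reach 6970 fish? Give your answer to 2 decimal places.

23.23 years

A = (K − N₀)/N₀ = (10600 − 1010)/1010 = 9.495.
Solve 10600/(1 + 9.495·e^(−0.125t)) = 6970: 1 + 9.495·e^(−0.125t) = 1.5208, so e^(−0.125t) = 0.05485.
−0.125·t = ln(0.05485) = -2.9032, so t = 2.9032/0.125 = 23.225.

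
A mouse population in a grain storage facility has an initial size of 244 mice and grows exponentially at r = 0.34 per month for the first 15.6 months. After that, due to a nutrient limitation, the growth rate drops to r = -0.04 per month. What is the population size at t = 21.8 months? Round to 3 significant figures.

38300 mice

Phase 1: N(15.6) = 244·e^(0.34×15.6) = 244·e^5.304 = 49078.1.
Phase 2 runs for 21.8 − 15.6 = 6.2 months at r = -0.04.
N(21.8) = 49078.1·e^(-0.04×6.2) = 49078.1·e^-0.248 = 38298.6.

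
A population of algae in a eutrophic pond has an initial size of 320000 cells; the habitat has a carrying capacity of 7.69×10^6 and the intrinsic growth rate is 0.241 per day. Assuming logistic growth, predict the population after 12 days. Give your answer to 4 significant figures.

3377000 cells

A = (K − N₀)/N₀ = (7.69×10^6 − 320000)/320000 = 23.031.
N(t) = K/(1 + A·e^(−rt)) = 7.69×10^6/(1 + 23.031×e^(−0.241×12)).
e^(−2.892) = 0.055465; denominator = 1 + 23.031×0.055465 = 2.2774.
N = 7.69×10^6/2.2774 = 3.37661×10^6.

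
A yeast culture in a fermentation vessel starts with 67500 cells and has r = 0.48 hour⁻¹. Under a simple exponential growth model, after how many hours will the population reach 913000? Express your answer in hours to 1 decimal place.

Set N₀·e^(rt) = 913000: e^(0.48·t) = 913000/67500 = 13.526.
0.48·t = ln(13.526) = 2.6046, so t = 2.6046/0.48 = 5.4263.

5.4 hours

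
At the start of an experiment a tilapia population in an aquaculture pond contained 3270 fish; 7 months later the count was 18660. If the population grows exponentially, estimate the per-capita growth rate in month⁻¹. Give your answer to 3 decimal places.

0.249 per month

From N(t) = N₀·e^(rt): e^(r·7) = 18660/3270 = 5.7064.
r·7 = ln(5.7064) = 1.7416, so r = 1.7416/7 = 0.2488.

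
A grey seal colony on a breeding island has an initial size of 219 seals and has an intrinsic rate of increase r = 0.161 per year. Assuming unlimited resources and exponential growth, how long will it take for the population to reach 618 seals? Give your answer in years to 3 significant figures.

6.44 years

Set N₀·e^(rt) = 618: e^(0.161·t) = 618/219 = 2.8219.
0.161·t = ln(2.8219) = 1.0374, so t = 1.0374/0.161 = 6.4436.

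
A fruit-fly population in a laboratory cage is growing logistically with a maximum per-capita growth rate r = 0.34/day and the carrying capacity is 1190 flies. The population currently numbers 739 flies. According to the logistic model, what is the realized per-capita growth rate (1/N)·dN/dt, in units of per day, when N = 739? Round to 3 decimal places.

(1/N)·dN/dt = r(1 − N/K) = 0.34 × (1 − 739/1190).
= 0.34 × 0.37899 = 0.12886.

0.129 per day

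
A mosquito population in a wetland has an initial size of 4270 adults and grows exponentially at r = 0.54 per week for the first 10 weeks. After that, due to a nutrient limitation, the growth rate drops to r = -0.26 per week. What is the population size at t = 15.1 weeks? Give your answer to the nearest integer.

Phase 1: N(10) = 4270·e^(0.54×10) = 4270·e^5.4 = 945405.
Phase 2 runs for 15.1 − 10 = 5.1 weeks at r = -0.26.
N(15.1) = 945405·e^(-0.26×5.1) = 945405·e^-1.326 = 251040.

251040 adults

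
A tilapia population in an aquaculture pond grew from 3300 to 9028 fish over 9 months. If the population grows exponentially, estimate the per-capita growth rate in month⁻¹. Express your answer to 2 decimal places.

From N(t) = N₀·e^(rt): e^(r·9) = 9028/3300 = 2.7358.
r·9 = ln(2.7358) = 1.0064, so r = 1.0064/9 = 0.11182.

0.11 per month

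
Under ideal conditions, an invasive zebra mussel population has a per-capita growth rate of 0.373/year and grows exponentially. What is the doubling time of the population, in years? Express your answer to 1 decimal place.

Doubling time t_d = ln(2)/r = 0.6931/0.373 = 1.8583.

1.9 years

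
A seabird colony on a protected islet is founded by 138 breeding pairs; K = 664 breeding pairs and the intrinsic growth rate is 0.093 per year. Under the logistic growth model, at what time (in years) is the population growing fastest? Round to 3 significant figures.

Logistic growth is fastest at N = K/2 = 332.
A = (K − N₀)/N₀ = 3.8116. Set K/(1 + A·e^(−rt)) = K/2 → A·e^(−rt) = 1.
e^(−0.093t) = 1/3.8116 = 0.262357, so t = ln(3.8116)/0.093 = 1.338/0.093 = 14.388.

14.4 years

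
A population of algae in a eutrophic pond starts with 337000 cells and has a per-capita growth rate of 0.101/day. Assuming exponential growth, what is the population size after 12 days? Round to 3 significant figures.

N(t) = N₀·e^(rt) = 337000 × e^(0.101×12) = 337000 × e^1.212.
e^1.212 ≈ 3.3602, so N ≈ 337000 × 3.3602 = 1.132387×10^6.

1130000 cells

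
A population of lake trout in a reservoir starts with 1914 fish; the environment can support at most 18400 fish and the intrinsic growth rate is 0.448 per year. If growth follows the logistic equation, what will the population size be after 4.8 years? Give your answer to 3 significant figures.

A = (K − N₀)/N₀ = (18400 − 1914)/1914 = 8.6134.
N(t) = K/(1 + A·e^(−rt)) = 18400/(1 + 8.6134×e^(−0.448×4.8)).
e^(−2.15) = 0.11644; denominator = 1 + 8.6134×0.11644 = 2.0029.
N = 18400/2.0029 = 9186.59.

9190 fish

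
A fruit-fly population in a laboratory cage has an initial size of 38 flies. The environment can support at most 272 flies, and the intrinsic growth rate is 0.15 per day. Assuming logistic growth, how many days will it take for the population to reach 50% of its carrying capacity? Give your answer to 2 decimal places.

12.12 days

A = (K − N₀)/N₀ = (272 − 38)/38 = 6.1579.
Solve 272/(1 + 6.1579·e^(−0.15t)) = 136: 1 + 6.1579·e^(−0.15t) = 2, so e^(−0.15t) = 0.162393.
−0.15·t = ln(0.162393) = -1.8177, so t = 1.8177/0.15 = 12.118.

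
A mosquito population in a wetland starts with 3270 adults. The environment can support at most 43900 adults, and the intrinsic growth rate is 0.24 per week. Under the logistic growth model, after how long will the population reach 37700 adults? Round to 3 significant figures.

18.0 weeks

A = (K − N₀)/N₀ = (43900 − 3270)/3270 = 12.425.
Solve 43900/(1 + 12.425·e^(−0.24t)) = 37700: 1 + 12.425·e^(−0.24t) = 1.1645, so e^(−0.24t) = 0.0132358.
−0.24·t = ln(0.0132358) = -4.3248, so t = 4.3248/0.24 = 18.02.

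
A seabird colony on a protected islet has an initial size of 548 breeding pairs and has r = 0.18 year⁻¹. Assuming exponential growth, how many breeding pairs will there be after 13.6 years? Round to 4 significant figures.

N(t) = N₀·e^(rt) = 548 × e^(0.18×13.6) = 548 × e^2.448.
e^2.448 ≈ 11.565, so N ≈ 548 × 11.565 = 6337.73.

6338 breeding pairs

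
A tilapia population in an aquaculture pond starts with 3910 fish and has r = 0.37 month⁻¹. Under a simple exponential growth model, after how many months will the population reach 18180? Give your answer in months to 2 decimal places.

4.15 months

Set N₀·e^(rt) = 18180: e^(0.37·t) = 18180/3910 = 4.6496.
0.37·t = ln(4.6496) = 1.5368, so t = 1.5368/0.37 = 4.1535.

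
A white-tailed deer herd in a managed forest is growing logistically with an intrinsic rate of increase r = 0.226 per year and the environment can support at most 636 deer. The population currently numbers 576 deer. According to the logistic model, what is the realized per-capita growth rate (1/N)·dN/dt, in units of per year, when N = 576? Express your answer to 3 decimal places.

0.021 per year

(1/N)·dN/dt = r(1 − N/K) = 0.226 × (1 − 576/636).
= 0.226 × 0.09434 = 0.021321.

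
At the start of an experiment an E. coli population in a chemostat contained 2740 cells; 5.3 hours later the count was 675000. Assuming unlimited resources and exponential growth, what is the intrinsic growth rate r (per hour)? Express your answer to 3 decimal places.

1.039 per hour

From N(t) = N₀·e^(rt): e^(r·5.3) = 675000/2740 = 246.35.
r·5.3 = ln(246.35) = 5.5068, so r = 5.5068/5.3 = 1.039.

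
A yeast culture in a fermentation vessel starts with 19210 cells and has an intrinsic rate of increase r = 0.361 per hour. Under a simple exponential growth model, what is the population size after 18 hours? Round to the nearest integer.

N(t) = N₀·e^(rt) = 19210 × e^(0.361×18) = 19210 × e^6.498.
e^6.498 ≈ 663.81, so N ≈ 19210 × 663.81 = 1.275184×10^7.

12751842 cells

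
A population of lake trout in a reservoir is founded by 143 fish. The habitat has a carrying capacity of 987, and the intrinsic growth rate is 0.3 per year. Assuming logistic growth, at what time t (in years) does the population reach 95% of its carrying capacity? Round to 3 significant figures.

15.7 years

A = (K − N₀)/N₀ = (987 − 143)/143 = 5.9021.
Solve 987/(1 + 5.9021·e^(−0.3t)) = 937.65: 1 + 5.9021·e^(−0.3t) = 1.0526, so e^(−0.3t) = 0.00891744.
−0.3·t = ln(0.00891744) = -4.7197, so t = 4.7197/0.3 = 15.732.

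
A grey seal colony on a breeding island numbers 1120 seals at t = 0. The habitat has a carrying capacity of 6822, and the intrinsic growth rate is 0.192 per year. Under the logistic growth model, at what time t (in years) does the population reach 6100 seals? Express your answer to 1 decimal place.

A = (K − N₀)/N₀ = (6822 − 1120)/1120 = 5.0911.
Solve 6822/(1 + 5.0911·e^(−0.192t)) = 6100: 1 + 5.0911·e^(−0.192t) = 1.1184, so e^(−0.192t) = 0.0232487.
−0.192·t = ln(0.0232487) = -3.7615, so t = 3.7615/0.192 = 19.591.

19.6 years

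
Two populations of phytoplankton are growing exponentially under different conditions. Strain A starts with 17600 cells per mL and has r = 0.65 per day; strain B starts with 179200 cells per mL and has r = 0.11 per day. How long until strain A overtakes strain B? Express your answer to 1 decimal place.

4.3 days

Set 17600·e^(0.65t) = 179200·e^(0.11t).
e^((0.65 − 0.11)t) = 179200/17600 → e^(0.54·t) = 10.182.
0.54·t = ln(10.182) = 2.3206, so t = 2.3206/0.54 = 4.2974.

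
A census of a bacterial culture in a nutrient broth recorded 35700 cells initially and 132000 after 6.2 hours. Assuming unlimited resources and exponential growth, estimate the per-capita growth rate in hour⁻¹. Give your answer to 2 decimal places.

0.21 per hour

From N(t) = N₀·e^(rt): e^(r·6.2) = 132000/35700 = 3.6975.
r·6.2 = ln(3.6975) = 1.3077, so r = 1.3077/6.2 = 0.21091.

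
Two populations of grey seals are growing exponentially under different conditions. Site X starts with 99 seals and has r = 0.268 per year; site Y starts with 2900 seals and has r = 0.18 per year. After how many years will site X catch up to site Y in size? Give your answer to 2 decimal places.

38.38 years

Set 99·e^(0.268t) = 2900·e^(0.18t).
e^((0.268 − 0.18)t) = 2900/99 → e^(0.088·t) = 29.293.
0.088·t = ln(29.293) = 3.3773, so t = 3.3773/0.088 = 38.379.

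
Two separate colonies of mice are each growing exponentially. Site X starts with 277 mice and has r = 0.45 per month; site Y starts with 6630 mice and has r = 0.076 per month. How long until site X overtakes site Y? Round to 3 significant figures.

8.49 months

Set 277·e^(0.45t) = 6630·e^(0.076t).
e^((0.45 − 0.076)t) = 6630/277 → e^(0.374·t) = 23.935.
0.374·t = ln(23.935) = 3.1753, so t = 3.1753/0.374 = 8.4902.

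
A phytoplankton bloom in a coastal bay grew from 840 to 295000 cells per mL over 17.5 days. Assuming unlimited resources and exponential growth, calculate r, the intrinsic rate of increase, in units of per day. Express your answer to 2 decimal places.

0.33 per day

From N(t) = N₀·e^(rt): e^(r·17.5) = 295000/840 = 351.19.
r·17.5 = ln(351.19) = 5.8613, so r = 5.8613/17.5 = 0.33493.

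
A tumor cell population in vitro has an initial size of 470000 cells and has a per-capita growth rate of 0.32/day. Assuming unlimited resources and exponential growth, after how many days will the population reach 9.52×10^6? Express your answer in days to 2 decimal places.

9.40 days

Set N₀·e^(rt) = 9.52×10^6: e^(0.32·t) = 9.52×10^6/470000 = 20.255.
0.32·t = ln(20.255) = 3.0084, so t = 3.0084/0.32 = 9.4013.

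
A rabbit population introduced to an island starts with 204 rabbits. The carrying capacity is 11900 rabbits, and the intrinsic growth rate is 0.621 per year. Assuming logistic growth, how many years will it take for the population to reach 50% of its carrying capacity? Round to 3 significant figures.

A = (K − N₀)/N₀ = (11900 − 204)/204 = 57.333.
Solve 11900/(1 + 57.333·e^(−0.621t)) = 5950: 1 + 57.333·e^(−0.621t) = 2, so e^(−0.621t) = 0.0174419.
−0.621·t = ln(0.0174419) = -4.0489, so t = 4.0489/0.621 = 6.5199.

6.52 years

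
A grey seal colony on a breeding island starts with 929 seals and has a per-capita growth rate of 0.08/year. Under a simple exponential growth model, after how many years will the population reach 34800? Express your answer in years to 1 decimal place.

45.3 years

Set N₀·e^(rt) = 34800: e^(0.08·t) = 34800/929 = 37.46.
0.08·t = ln(37.46) = 3.6233, so t = 3.6233/0.08 = 45.291.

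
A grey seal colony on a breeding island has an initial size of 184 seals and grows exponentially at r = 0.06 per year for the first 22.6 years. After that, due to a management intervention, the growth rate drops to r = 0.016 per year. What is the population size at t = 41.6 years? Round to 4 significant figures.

967.7 seals

Phase 1: N(22.6) = 184·e^(0.06×22.6) = 184·e^1.356 = 714.038.
Phase 2 runs for 41.6 − 22.6 = 19 years at r = 0.016.
N(41.6) = 714.038·e^(0.016×19) = 714.038·e^0.304 = 967.713.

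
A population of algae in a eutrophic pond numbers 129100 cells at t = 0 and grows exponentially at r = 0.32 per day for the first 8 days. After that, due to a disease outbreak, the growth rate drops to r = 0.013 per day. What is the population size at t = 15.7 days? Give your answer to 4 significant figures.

Phase 1: N(8) = 129100·e^(0.32×8) = 129100·e^2.56 = 1.670014×10^6.
Phase 2 runs for 15.7 − 8 = 7.7 days at r = 0.013.
N(15.7) = 1.670014×10^6·e^(0.013×7.7) = 1.670014×10^6·e^0.1001 = 1.845835×10^6.

1846000 cells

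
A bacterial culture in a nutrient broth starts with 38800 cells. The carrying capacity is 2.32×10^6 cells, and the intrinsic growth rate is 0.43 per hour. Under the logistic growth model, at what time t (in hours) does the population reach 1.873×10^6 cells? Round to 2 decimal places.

12.81 hours

A = (K − N₀)/N₀ = (2.32×10^6 − 38800)/38800 = 58.794.
Solve 2.32×10^6/(1 + 58.794·e^(−0.43t)) = 1.873×10^6: 1 + 58.794·e^(−0.43t) = 1.2387, so e^(−0.43t) = 0.00405918.
−0.43·t = ln(0.00405918) = -5.5068, so t = 5.5068/0.43 = 12.806.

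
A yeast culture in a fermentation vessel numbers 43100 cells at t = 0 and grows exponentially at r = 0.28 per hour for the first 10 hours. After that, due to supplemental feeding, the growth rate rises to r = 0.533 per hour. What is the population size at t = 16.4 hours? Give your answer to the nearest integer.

21476680 cells

Phase 1: N(10) = 43100·e^(0.28×10) = 43100·e^2.8 = 708764.
Phase 2 runs for 16.4 − 10 = 6.4 hours at r = 0.533.
N(16.4) = 708764·e^(0.533×6.4) = 708764·e^3.411 = 2.147668×10^7.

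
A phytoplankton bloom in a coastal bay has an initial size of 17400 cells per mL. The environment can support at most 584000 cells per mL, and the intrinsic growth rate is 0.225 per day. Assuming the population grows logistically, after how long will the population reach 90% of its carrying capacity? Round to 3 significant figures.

A = (K − N₀)/N₀ = (584000 − 17400)/17400 = 32.563.
Solve 584000/(1 + 32.563·e^(−0.225t)) = 525600: 1 + 32.563·e^(−0.225t) = 1.1111, so e^(−0.225t) = 0.00341217.
−0.225·t = ln(0.00341217) = -5.6804, so t = 5.6804/0.225 = 25.246.

25.2 days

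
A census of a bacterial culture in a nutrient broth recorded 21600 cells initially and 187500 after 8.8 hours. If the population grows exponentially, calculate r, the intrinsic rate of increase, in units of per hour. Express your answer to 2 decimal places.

From N(t) = N₀·e^(rt): e^(r·8.8) = 187500/21600 = 8.6806.
r·8.8 = ln(8.6806) = 2.1611, so r = 2.1611/8.8 = 0.24558.

0.25 per hour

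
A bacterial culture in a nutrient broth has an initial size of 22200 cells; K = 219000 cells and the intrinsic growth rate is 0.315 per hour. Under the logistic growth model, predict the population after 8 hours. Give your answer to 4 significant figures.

127800 cells

A = (K − N₀)/N₀ = (219000 − 22200)/22200 = 8.8649.
N(t) = K/(1 + A·e^(−rt)) = 219000/(1 + 8.8649×e^(−0.315×8)).
e^(−2.52) = 0.08046; denominator = 1 + 8.8649×0.08046 = 1.7133.
N = 219000/1.7133 = 127826.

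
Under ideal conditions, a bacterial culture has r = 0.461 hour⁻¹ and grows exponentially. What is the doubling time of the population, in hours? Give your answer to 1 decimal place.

1.5 hours

Doubling time t_d = ln(2)/r = 0.6931/0.461 = 1.5036.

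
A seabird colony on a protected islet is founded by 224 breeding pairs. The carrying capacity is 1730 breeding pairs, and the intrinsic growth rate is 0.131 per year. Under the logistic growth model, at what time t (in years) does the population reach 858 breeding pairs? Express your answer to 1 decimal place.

14.4 years

A = (K − N₀)/N₀ = (1730 − 224)/224 = 6.7232.
Solve 1730/(1 + 6.7232·e^(−0.131t)) = 858: 1 + 6.7232·e^(−0.131t) = 2.0163, so e^(−0.131t) = 0.151165.
−0.131·t = ln(0.151165) = -1.8894, so t = 1.8894/0.131 = 14.423.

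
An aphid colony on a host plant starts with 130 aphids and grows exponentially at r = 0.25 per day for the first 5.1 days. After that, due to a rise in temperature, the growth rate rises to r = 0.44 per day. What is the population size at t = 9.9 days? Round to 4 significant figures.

Phase 1: N(5.1) = 130·e^(0.25×5.1) = 130·e^1.275 = 465.231.
Phase 2 runs for 9.9 − 5.1 = 4.8 days at r = 0.44.
N(9.9) = 465.231·e^(0.44×4.8) = 465.231·e^2.112 = 3845.02.

3845 aphids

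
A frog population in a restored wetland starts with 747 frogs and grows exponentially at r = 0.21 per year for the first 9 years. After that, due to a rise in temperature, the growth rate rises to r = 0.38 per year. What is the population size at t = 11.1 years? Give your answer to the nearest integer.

10983 frogs

Phase 1: N(9) = 747·e^(0.21×9) = 747·e^1.89 = 4944.67.
Phase 2 runs for 11.1 − 9 = 2.1 years at r = 0.38.
N(11.1) = 4944.67·e^(0.38×2.1) = 4944.67·e^0.798 = 10982.6.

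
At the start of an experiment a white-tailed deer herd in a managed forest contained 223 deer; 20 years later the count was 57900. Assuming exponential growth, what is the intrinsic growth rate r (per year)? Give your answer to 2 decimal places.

0.28 per year

From N(t) = N₀·e^(rt): e^(r·20) = 57900/223 = 259.64.
r·20 = ln(259.64) = 5.5593, so r = 5.5593/20 = 0.27797.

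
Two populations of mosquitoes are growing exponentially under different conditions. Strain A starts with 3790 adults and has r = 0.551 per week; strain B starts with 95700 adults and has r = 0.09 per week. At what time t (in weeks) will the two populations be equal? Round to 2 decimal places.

Set 3790·e^(0.551t) = 95700·e^(0.09t).
e^((0.551 − 0.09)t) = 95700/3790 → e^(0.461·t) = 25.251.
0.461·t = ln(25.251) = 3.2289, so t = 3.2289/0.461 = 7.004.

7.00 weeks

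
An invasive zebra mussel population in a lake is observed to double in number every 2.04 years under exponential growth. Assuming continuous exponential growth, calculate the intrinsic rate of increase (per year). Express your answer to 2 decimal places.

r = ln(2)/t_d = 0.6931/2.04 = 0.33978.

0.34 per year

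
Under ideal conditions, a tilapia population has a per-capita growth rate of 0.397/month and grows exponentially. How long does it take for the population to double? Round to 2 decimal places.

Doubling time t_d = ln(2)/r = 0.6931/0.397 = 1.746.

1.75 months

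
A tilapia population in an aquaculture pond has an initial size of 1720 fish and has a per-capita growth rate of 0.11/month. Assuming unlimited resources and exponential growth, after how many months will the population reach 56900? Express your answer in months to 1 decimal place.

Set N₀·e^(rt) = 56900: e^(0.11·t) = 56900/1720 = 33.081.
0.11·t = ln(33.081) = 3.499, so t = 3.499/0.11 = 31.809.

31.8 months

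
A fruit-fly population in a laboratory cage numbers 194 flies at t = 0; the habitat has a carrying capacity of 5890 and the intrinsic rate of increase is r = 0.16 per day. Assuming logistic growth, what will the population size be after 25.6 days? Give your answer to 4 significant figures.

3957 flies

A = (K − N₀)/N₀ = (5890 − 194)/194 = 29.361.
N(t) = K/(1 + A·e^(−rt)) = 5890/(1 + 29.361×e^(−0.16×25.6)).
e^(−4.096) = 0.016639; denominator = 1 + 29.361×0.016639 = 1.4885.
N = 5890/1.4885 = 3956.9.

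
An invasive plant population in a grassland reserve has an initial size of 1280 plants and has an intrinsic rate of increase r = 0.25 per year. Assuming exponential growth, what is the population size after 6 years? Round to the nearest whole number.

5737 plants

N(t) = N₀·e^(rt) = 1280 × e^(0.25×6) = 1280 × e^1.5.
e^1.5 ≈ 4.4817, so N ≈ 1280 × 4.4817 = 5736.56.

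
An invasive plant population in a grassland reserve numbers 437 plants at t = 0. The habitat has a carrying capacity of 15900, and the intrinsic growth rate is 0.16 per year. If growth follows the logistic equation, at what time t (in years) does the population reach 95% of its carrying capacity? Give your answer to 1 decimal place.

A = (K − N₀)/N₀ = (15900 − 437)/437 = 35.384.
Solve 15900/(1 + 35.384·e^(−0.16t)) = 15105: 1 + 35.384·e^(−0.16t) = 1.0526, so e^(−0.16t) = 0.00148742.
−0.16·t = ln(0.00148742) = -6.5107, so t = 6.5107/0.16 = 40.692.

40.7 years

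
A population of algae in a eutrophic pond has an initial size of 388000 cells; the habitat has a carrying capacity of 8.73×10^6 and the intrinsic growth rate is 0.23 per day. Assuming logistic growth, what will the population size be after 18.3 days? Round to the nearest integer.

6616061 cells

A = (K − N₀)/N₀ = (8.73×10^6 − 388000)/388000 = 21.5.
N(t) = K/(1 + A·e^(−rt)) = 8.73×10^6/(1 + 21.5×e^(−0.23×18.3)).
e^(−4.209) = 0.014861; denominator = 1 + 21.5×0.014861 = 1.3195.
N = 8.73×10^6/1.3195 = 6.616061×10^6.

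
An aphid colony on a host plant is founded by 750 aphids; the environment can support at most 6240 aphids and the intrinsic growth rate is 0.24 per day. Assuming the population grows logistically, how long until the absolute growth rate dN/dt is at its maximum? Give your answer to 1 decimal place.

Logistic growth is fastest at N = K/2 = 3120.
A = (K − N₀)/N₀ = 7.32. Set K/(1 + A·e^(−rt)) = K/2 → A·e^(−rt) = 1.
e^(−0.24t) = 1/7.32 = 0.136612, so t = ln(7.32)/0.24 = 1.9906/0.24 = 8.2942.

8.3 days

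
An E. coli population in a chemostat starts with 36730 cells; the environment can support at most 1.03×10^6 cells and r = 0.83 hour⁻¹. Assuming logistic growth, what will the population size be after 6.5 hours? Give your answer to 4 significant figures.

917400 cells

A = (K − N₀)/N₀ = (1.03×10^6 − 36730)/36730 = 27.042.
N(t) = K/(1 + A·e^(−rt)) = 1.03×10^6/(1 + 27.042×e^(−0.83×6.5)).
e^(−5.395) = 0.0045392; denominator = 1 + 27.042×0.0045392 = 1.1228.
N = 1.03×10^6/1.1228 = 917389.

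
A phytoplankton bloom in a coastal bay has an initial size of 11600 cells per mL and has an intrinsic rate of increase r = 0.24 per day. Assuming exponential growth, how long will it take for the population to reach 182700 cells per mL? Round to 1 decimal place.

Set N₀·e^(rt) = 182700: e^(0.24·t) = 182700/11600 = 15.75.
0.24·t = ln(15.75) = 2.7568, so t = 2.7568/0.24 = 11.487.

11.5 days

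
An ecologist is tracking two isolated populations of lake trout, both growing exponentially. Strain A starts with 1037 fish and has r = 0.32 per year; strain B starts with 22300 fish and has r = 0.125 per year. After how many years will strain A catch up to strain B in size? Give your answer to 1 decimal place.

Set 1037·e^(0.32t) = 22300·e^(0.125t).
e^((0.32 − 0.125)t) = 22300/1037 → e^(0.195·t) = 21.504.
0.195·t = ln(21.504) = 3.0683, so t = 3.0683/0.195 = 15.735.

15.7 years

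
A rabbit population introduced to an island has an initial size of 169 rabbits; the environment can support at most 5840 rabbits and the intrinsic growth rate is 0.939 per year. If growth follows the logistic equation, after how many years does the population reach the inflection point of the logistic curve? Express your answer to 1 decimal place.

Logistic growth is fastest at N = K/2 = 2920.
A = (K − N₀)/N₀ = 33.556. Set K/(1 + A·e^(−rt)) = K/2 → A·e^(−rt) = 1.
e^(−0.939t) = 1/33.556 = 0.0298007, so t = ln(33.556)/0.939 = 3.5132/0.939 = 3.7415.

3.7 years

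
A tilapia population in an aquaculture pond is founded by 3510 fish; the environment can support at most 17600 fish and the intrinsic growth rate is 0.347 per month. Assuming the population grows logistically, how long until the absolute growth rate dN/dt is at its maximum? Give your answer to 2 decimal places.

Logistic growth is fastest at N = K/2 = 8800.
A = (K − N₀)/N₀ = 4.0142. Set K/(1 + A·e^(−rt)) = K/2 → A·e^(−rt) = 1.
e^(−0.347t) = 1/4.0142 = 0.249113, so t = ln(4.0142)/0.347 = 1.3898/0.347 = 4.0053.

4.01 months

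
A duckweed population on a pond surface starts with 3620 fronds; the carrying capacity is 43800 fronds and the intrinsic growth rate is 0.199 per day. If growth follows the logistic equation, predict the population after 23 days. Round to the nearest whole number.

39312 fronds

A = (K − N₀)/N₀ = (43800 − 3620)/3620 = 11.099.
N(t) = K/(1 + A·e^(−rt)) = 43800/(1 + 11.099×e^(−0.199×23)).
e^(−4.577) = 0.010286; denominator = 1 + 11.099×0.010286 = 1.1142.
N = 43800/1.1142 = 39311.9.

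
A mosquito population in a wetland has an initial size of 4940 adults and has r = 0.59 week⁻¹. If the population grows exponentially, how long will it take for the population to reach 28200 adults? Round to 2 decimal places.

Set N₀·e^(rt) = 28200: e^(0.59·t) = 28200/4940 = 5.7085.
0.59·t = ln(5.7085) = 1.742, so t = 1.742/0.59 = 2.9525.

2.95 weeks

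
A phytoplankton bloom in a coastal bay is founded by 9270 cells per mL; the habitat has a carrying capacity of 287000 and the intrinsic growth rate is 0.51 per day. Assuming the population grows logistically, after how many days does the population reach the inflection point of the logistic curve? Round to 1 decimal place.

Logistic growth is fastest at N = K/2 = 143500.
A = (K − N₀)/N₀ = 29.96. Set K/(1 + A·e^(−rt)) = K/2 → A·e^(−rt) = 1.
e^(−0.51t) = 1/29.96 = 0.0333777, so t = ln(29.96)/0.51 = 3.3999/0.51 = 6.6664.

6.7 days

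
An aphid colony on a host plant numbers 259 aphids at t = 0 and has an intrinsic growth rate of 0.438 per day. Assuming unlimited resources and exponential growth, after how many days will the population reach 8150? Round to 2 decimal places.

7.87 days

Set N₀·e^(rt) = 8150: e^(0.438·t) = 8150/259 = 31.467.
0.438·t = ln(31.467) = 3.4489, so t = 3.4489/0.438 = 7.8743.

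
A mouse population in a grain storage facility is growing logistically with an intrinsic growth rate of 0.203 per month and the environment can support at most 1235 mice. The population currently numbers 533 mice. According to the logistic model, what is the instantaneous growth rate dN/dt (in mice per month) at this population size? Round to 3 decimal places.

61.503 mice per month

dN/dt = rN(1 − N/K) = 0.203 × 533 × (1 − 533/1235).
1 − 533/1235 = 0.56842; dN/dt = 0.203 × 533 × 0.56842 = 61.503.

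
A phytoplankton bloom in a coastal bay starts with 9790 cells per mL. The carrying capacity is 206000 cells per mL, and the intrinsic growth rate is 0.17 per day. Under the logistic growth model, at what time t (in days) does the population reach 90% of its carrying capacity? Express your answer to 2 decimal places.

30.56 days

A = (K − N₀)/N₀ = (206000 − 9790)/9790 = 20.042.
Solve 206000/(1 + 20.042·e^(−0.17t)) = 185400: 1 + 20.042·e^(−0.17t) = 1.1111, so e^(−0.17t) = 0.00554395.
−0.17·t = ln(0.00554395) = -5.195, so t = 5.195/0.17 = 30.559.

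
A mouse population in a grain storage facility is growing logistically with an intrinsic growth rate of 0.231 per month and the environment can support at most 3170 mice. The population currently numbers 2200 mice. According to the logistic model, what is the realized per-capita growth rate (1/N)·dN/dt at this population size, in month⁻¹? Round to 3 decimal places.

0.071 per month

(1/N)·dN/dt = r(1 − N/K) = 0.231 × (1 − 2200/3170).
= 0.231 × 0.30599 = 0.070685.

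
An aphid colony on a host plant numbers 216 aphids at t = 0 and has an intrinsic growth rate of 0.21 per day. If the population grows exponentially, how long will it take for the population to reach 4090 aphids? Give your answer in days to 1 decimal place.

14.0 days

Set N₀·e^(rt) = 4090: e^(0.21·t) = 4090/216 = 18.935.
0.21·t = ln(18.935) = 2.941, so t = 2.941/0.21 = 14.005.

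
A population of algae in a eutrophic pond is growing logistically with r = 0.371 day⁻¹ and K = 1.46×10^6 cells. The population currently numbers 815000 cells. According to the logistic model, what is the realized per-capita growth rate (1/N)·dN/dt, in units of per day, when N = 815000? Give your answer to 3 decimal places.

(1/N)·dN/dt = r(1 − N/K) = 0.371 × (1 − 815000/1.46×10^6).
= 0.371 × 0.44178 = 0.1639.

0.164 per day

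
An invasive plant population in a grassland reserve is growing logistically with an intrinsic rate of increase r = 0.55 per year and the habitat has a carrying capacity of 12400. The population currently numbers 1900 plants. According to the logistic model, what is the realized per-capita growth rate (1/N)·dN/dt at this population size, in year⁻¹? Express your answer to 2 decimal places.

(1/N)·dN/dt = r(1 − N/K) = 0.55 × (1 − 1900/12400).
= 0.55 × 0.84677 = 0.46573.

0.47 per year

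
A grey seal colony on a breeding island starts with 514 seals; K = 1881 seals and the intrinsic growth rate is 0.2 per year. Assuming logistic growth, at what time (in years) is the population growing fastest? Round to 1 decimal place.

4.9 years

Logistic growth is fastest at N = K/2 = 940.5.
A = (K − N₀)/N₀ = 2.6595. Set K/(1 + A·e^(−rt)) = K/2 → A·e^(−rt) = 1.
e^(−0.2t) = 1/2.6595 = 0.376006, so t = ln(2.6595)/0.2 = 0.97815/0.2 = 4.8908.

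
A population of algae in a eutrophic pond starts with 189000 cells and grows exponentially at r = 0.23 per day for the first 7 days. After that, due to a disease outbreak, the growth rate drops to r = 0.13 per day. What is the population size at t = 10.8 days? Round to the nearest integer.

1549592 cells

Phase 1: N(7) = 189000·e^(0.23×7) = 189000·e^1.61 = 945531.
Phase 2 runs for 10.8 − 7 = 3.8 days at r = 0.13.
N(10.8) = 945531·e^(0.13×3.8) = 945531·e^0.494 = 1.549592×10^6.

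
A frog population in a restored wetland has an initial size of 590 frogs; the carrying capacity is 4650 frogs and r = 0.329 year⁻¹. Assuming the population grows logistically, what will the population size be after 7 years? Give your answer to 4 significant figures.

2755 frogs

A = (K − N₀)/N₀ = (4650 − 590)/590 = 6.8814.
N(t) = K/(1 + A·e^(−rt)) = 4650/(1 + 6.8814×e^(−0.329×7)).
e^(−2.303) = 0.099959; denominator = 1 + 6.8814×0.099959 = 1.6879.
N = 4650/1.6879 = 2754.98.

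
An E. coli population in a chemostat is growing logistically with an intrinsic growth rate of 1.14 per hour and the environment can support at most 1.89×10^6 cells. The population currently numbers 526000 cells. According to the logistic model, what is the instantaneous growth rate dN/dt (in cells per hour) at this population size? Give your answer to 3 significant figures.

433000 cells per hour

dN/dt = rN(1 − N/K) = 1.14 × 526000 × (1 − 526000/1.89×10^6).
1 − 526000/1.89×10^6 = 0.72169; dN/dt = 1.14 × 526000 × 0.72169 = 4.32756×10^5.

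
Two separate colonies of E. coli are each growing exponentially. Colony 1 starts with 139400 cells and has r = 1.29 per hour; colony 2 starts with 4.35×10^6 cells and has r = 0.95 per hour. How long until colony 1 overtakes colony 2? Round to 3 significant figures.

10.1 hours

Set 139400·e^(1.29t) = 4.35×10^6·e^(0.95t).
e^((1.29 − 0.95)t) = 4.35×10^6/139400 → e^(0.34·t) = 31.205.
0.34·t = ln(31.205) = 3.4406, so t = 3.4406/0.34 = 10.119.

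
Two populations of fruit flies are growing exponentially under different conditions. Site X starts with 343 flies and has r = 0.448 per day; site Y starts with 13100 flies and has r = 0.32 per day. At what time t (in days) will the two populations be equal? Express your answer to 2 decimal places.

Set 343·e^(0.448t) = 13100·e^(0.32t).
e^((0.448 − 0.32)t) = 13100/343 → e^(0.128·t) = 38.192.
0.128·t = ln(38.192) = 3.6426, so t = 3.6426/0.128 = 28.458.

28.46 days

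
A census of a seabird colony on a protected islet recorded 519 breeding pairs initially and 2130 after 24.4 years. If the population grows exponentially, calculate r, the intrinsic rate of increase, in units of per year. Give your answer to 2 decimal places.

From N(t) = N₀·e^(rt): e^(r·24.4) = 2130/519 = 4.104.
r·24.4 = ln(4.104) = 1.412, so r = 1.412/24.4 = 0.057868.

0.06 per year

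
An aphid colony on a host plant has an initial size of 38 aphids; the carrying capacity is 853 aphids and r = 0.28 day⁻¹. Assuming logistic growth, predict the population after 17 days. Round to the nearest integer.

A = (K − N₀)/N₀ = (853 − 38)/38 = 21.447.
N(t) = K/(1 + A·e^(−rt)) = 853/(1 + 21.447×e^(−0.28×17)).
e^(−4.76) = 0.0085656; denominator = 1 + 21.447×0.0085656 = 1.1837.
N = 853/1.1837 = 720.616.

721 aphids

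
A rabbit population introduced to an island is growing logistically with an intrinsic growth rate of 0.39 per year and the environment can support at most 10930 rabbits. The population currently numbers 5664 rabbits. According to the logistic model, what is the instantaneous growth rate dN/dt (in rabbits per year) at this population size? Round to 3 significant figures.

1060 rabbits per year

dN/dt = rN(1 − N/K) = 0.39 × 5664 × (1 − 5664/10930).
1 − 5664/10930 = 0.48179; dN/dt = 0.39 × 5664 × 0.48179 = 1064.3.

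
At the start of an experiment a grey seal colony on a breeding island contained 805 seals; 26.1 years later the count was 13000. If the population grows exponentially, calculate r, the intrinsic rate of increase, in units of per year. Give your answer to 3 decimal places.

0.107 per year

From N(t) = N₀·e^(rt): e^(r·26.1) = 13000/805 = 16.149.
r·26.1 = ln(16.149) = 2.7819, so r = 2.7819/26.1 = 0.10658.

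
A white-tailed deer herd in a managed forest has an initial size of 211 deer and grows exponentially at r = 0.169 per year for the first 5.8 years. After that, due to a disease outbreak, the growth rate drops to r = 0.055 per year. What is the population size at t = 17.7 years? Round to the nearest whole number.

Phase 1: N(5.8) = 211·e^(0.169×5.8) = 211·e^0.9802 = 562.313.
Phase 2 runs for 17.7 − 5.8 = 11.9 years at r = 0.055.
N(17.7) = 562.313·e^(0.055×11.9) = 562.313·e^0.6545 = 1081.99.

1082 deer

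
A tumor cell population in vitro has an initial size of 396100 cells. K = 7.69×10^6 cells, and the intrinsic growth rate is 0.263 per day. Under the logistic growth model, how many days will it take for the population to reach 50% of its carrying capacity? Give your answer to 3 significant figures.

A = (K − N₀)/N₀ = (7.69×10^6 − 396100)/396100 = 18.414.
Solve 7.69×10^6/(1 + 18.414·e^(−0.263t)) = 3.845×10^6: 1 + 18.414·e^(−0.263t) = 2, so e^(−0.263t) = 0.0543057.
−0.263·t = ln(0.0543057) = -2.9131, so t = 2.9131/0.263 = 11.077.

11.1 days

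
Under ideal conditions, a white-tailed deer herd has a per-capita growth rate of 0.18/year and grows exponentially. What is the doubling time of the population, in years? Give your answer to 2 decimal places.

Doubling time t_d = ln(2)/r = 0.6931/0.18 = 3.8508.

3.85 years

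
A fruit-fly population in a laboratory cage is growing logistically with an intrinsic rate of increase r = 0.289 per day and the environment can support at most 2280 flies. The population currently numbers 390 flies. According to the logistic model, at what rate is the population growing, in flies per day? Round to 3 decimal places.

dN/dt = rN(1 − N/K) = 0.289 × 390 × (1 − 390/2280).
1 − 390/2280 = 0.82895; dN/dt = 0.289 × 390 × 0.82895 = 93.431.

93.431 flies per day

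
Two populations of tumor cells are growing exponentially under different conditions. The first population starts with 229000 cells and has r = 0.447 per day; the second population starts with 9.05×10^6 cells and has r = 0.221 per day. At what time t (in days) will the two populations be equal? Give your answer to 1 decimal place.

Set 229000·e^(0.447t) = 9.05×10^6·e^(0.221t).
e^((0.447 − 0.221)t) = 9.05×10^6/229000 → e^(0.226·t) = 39.52.
0.226·t = ln(39.52) = 3.6768, so t = 3.6768/0.226 = 16.269.

16.3 days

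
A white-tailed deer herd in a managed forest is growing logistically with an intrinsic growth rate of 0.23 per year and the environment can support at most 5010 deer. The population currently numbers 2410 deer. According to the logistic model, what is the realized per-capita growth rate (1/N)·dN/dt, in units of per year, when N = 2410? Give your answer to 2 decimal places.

0.12 per year

(1/N)·dN/dt = r(1 − N/K) = 0.23 × (1 − 2410/5010).
= 0.23 × 0.51896 = 0.11936.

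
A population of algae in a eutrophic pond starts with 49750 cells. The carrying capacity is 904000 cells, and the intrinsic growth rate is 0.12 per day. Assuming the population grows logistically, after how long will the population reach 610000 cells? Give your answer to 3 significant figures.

29.8 days

A = (K − N₀)/N₀ = (904000 − 49750)/49750 = 17.171.
Solve 904000/(1 + 17.171·e^(−0.12t)) = 610000: 1 + 17.171·e^(−0.12t) = 1.482, so e^(−0.12t) = 0.0280689.
−0.12·t = ln(0.0280689) = -3.5731, so t = 3.5731/0.12 = 29.776.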